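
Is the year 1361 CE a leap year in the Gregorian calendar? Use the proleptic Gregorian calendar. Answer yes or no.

no

1361 is not divisible by 4, so it is a common year.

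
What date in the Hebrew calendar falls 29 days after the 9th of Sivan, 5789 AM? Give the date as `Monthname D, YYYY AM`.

Tammuz 8, 5789 AM

JDN of the 9th of Sivan, 5789 AM = 2462280.
2462280 + 29 = 2462309.
JDN 2462309 in the Hebrew calendar is Tammuz 8, 5789 AM.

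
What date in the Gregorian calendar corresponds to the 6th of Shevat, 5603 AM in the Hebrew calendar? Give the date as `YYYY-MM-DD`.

Both dates share Julian Day Number 2394208; in the Gregorian calendar that is 7 January 1843 CE.

1843-01-07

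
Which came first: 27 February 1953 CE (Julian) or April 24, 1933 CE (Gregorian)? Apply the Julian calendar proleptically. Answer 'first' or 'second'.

second

The two dates have Julian Day Numbers 2434449 and 2427187 respectively.
Since 2427187 < 2434449, the second date comes first.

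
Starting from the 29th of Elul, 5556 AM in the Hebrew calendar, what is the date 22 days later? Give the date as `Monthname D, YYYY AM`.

JDN of the 29th of Elul, 5556 AM = 2377311.
2377311 + 22 = 2377333.
JDN 2377333 in the Hebrew calendar is Tishrei 22, 5557 AM.

Tishrei 22, 5557 AM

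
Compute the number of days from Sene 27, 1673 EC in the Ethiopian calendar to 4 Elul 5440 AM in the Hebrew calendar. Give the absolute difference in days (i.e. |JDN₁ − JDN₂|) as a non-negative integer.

JDN of the first date = 2335215.
JDN of the second date = 2334909.
|2334909 − 2335215| = 306.

306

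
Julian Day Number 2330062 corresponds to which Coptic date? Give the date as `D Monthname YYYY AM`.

18 Pashons 1383 AM

The Gregorian equivalent of JDN 2330062 is 23 May 1667.
In the Coptic calendar that day is 18 Pashons 1383 AM.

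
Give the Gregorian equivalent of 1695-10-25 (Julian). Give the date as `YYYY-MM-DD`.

For dates in this range the Gregorian date is 10 days ahead of the Julian.
25 October 1695 Julian + 10 days → 4 November 1695 Gregorian.

1695-11-04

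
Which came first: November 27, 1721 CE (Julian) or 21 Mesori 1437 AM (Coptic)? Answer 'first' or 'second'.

The two dates have Julian Day Numbers 2349984 and 2349879 respectively.
Since 2349879 < 2349984, the second date comes first.

second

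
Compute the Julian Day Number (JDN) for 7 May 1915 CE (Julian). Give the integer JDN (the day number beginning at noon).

2420638

In the Gregorian calendar the same day is 20 May 1915.
JDN 2400001 is 17 November 1858 CE (Gregorian), MJD 0; the target day is +20637 days from there, so JDN = 2420638.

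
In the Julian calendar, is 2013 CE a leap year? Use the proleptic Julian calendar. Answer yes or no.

2013 mod 4 = 1, so it is a common year in the Julian calendar.

no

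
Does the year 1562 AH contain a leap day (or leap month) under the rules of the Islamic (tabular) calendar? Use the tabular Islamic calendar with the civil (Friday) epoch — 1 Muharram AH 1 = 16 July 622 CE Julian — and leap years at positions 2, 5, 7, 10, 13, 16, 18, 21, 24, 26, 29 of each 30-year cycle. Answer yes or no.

yes

Year 1562 AH is year 2 of its 30-year cycle; leap positions are 2, 5, 7, 10, 13, 16, 18, 21, 24, 26, 29, so it is a leap year (355 days).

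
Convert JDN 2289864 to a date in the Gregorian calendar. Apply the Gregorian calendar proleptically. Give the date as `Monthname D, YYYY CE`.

Counting from JDN 2299161 = 15 Oct 1582 gives an offset of -9297 days.

May 2, 1557 CE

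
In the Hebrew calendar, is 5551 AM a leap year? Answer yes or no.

yes

Hebrew year 5551 is year 3 of its 19-year Metonic cycle; leap years are at positions 3, 6, 8, 11, 14, 17, 19, so it is a leap year (13 months).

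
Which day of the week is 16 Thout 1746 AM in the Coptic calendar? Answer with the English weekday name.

Wednesday

This is JDN 2462406 (26 September 2029 Gregorian).
Since JDN mod 7 = 2 (0 = Monday), the day is Wednesday.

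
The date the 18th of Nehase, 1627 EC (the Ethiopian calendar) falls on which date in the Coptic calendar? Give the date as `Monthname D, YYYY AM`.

Both dates share Julian Day Number 2318464; in the Coptic calendar that is 18 Mesori 1351 AM.

Mesori 18, 1351 AM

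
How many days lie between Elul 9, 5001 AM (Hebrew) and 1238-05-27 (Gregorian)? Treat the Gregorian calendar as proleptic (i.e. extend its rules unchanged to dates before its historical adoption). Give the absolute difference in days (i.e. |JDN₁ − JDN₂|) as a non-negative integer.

JDN of the first date = 2174562.
JDN of the second date = 2173377.
|2173377 − 2174562| = 1185.

1185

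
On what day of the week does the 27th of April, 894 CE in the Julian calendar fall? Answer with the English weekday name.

Equivalently 1 May 894 Gregorian, JDN 2047708.
JDN 2047708 mod 7 = 5, and JDN 0 was a Monday, so this is a Saturday.

Saturday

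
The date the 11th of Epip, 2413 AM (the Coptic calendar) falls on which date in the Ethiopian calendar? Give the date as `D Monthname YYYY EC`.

The source date corresponds to 23 July 2697 in the Gregorian calendar (JDN 2706323).
That day falls on 11 Hamle 2689 EC in the Ethiopian calendar.

11 Hamle 2689 EC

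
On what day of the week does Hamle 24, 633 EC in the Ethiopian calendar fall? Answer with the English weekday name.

Wednesday

This is JDN 1955382 (21 July 641 Gregorian).
JDN 1955382 mod 7 = 2, and JDN 0 was a Monday, so this is a Wednesday.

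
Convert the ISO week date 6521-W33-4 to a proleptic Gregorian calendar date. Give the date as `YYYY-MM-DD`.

6521-08-14

ISO week 1 of 6521 is the week containing the first Thursday of 6521.
Week 33, day 4 (Thursday) lands on 6521-08-14.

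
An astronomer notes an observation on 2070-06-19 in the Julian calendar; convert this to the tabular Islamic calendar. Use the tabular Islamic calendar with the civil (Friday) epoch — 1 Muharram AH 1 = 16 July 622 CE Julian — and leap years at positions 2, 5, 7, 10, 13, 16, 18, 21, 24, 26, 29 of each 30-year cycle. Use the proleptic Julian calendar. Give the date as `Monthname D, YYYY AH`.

The source date corresponds to 2 July 2070 in the Gregorian calendar (JDN 2477295).
That day falls on 23 Jumada al-Awwal 1493 AH in the tabular Islamic calendar.

Jumada al-Awwal 23, 1493 AH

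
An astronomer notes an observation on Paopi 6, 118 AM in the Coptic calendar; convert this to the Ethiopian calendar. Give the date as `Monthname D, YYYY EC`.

Tikimt 6, 394 EC

Julian Day Number of the source date = 1867799.
Converting JDN 1867799 to the Ethiopian calendar gives 6 Tikimt 394 EC.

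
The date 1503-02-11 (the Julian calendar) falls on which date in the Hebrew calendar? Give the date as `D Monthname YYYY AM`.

Both dates share Julian Day Number 2270070; in the Hebrew calendar that is 15 Adar I 5263 AM.

15 Adar I 5263 AM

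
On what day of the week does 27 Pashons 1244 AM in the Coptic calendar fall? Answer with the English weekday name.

In the proleptic Gregorian calendar this is 1 June 1528 (JDN 2279302).
Since JDN mod 7 = 4 (0 = Monday), the day is Friday.

Friday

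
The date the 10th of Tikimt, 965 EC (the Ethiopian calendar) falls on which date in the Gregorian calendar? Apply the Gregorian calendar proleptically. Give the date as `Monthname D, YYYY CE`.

Both dates share Julian Day Number 2076361; in the Gregorian calendar that is 12 October 972 CE.

October 12, 972 CE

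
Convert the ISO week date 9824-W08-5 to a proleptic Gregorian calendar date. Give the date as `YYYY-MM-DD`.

9824-02-20

ISO week 1 of 9824 is the week containing the first Thursday of 9824.
Week 8, day 5 (Friday) lands on 9824-02-20.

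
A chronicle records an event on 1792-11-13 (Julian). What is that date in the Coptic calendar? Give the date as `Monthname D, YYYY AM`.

Both dates share Julian Day Number 2375903; in the Coptic calendar that is 17 Hathor 1509 AM.

Hathor 17, 1509 AM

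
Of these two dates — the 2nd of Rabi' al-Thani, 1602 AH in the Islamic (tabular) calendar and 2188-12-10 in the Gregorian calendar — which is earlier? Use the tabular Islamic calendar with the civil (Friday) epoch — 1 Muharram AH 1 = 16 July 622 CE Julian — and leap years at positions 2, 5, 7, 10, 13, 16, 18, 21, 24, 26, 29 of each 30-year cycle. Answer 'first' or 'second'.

first

The two dates have Julian Day Numbers 2515871 and 2520555 respectively.
Since 2515871 < 2520555, the first date comes first.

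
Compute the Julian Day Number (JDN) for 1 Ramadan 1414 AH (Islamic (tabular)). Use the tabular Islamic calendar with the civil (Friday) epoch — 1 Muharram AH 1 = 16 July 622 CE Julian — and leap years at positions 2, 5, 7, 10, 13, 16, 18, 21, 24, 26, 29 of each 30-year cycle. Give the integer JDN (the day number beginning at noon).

2449396

In the Gregorian calendar the same day is 12 February 1994.
JDN 2451545 is 1 January 2000 CE (Gregorian); the target day is −2149 days from there, so JDN = 2449396.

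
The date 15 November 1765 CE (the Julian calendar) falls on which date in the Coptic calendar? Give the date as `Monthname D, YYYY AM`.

Julian Day Number of the source date = 2366043.
Converting JDN 2366043 to the Coptic calendar gives 19 Hathor 1482 AM.

Hathor 19, 1482 AM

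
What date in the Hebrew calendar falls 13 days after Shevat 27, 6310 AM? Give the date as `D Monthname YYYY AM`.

Counting 13 days forward from JDN 2652475 reaches JDN 2652488, which is 10 Adar 6310 AM.

10 Adar 6310 AM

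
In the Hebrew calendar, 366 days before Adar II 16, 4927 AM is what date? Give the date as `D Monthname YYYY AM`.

4 Nisan 4926 AM

The starting date is JDN 2147372; 2147372 − 366 = 2147006.
JDN 2147006 corresponds to 4 Nisan 4926 AM.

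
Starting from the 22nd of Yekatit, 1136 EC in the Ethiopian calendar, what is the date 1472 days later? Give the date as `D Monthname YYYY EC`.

3 Megabit 1140 EC

Counting 1472 days forward from JDN 2138951 reaches JDN 2140423, which is 3 Megabit 1140 EC.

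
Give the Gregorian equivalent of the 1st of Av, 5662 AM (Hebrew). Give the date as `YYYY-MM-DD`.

Both dates share Julian Day Number 2415966; in the Gregorian calendar that is 4 August 1902 CE.

1902-08-04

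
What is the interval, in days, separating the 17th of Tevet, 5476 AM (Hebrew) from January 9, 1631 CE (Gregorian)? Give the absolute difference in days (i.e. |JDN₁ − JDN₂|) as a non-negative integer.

JDN of the first date = 2347827.
JDN of the second date = 2316779.
|2316779 − 2347827| = 31048.

31048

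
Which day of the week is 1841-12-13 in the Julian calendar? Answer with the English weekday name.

In the Gregorian calendar this is 25 December 1841 (JDN 2393830).
JDN 2393830 mod 7 = 5, and JDN 0 was a Monday, so this is a Saturday.

Saturday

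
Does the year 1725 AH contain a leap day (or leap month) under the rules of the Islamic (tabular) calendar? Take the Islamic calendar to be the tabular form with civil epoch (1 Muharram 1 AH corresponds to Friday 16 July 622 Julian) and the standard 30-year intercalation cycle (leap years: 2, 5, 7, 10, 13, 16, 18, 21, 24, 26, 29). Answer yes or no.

Year 1725 AH is year 15 of its 30-year cycle; leap positions are 2, 5, 7, 10, 13, 16, 18, 21, 24, 26, 29, so it is a common year (354 days).

no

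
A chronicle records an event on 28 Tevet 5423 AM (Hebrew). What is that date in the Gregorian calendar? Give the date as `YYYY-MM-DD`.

1663-01-07

Julian Day Number of the source date = 2328465.
Converting JDN 2328465 to the Gregorian calendar gives 7 January 1663 CE.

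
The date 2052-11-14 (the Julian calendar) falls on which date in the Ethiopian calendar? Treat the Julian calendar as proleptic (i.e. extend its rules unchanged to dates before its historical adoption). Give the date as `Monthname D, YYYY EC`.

The source date corresponds to 27 November 2052 in the Gregorian calendar (JDN 2470869).
That day falls on 18 Hidar 2045 EC in the Ethiopian calendar.

Hidar 18, 2045 EC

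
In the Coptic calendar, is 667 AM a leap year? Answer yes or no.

yes

667 mod 4 = 3; in the Coptic calendar a year is leap when year mod 4 = 3, so it is a leap year.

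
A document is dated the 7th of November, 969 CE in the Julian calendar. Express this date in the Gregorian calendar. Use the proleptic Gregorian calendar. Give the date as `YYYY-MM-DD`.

0969-11-12

For dates in this range the Gregorian date is 5 days ahead of the Julian.
7 November 969 Julian + 5 days → 12 November 969 Gregorian.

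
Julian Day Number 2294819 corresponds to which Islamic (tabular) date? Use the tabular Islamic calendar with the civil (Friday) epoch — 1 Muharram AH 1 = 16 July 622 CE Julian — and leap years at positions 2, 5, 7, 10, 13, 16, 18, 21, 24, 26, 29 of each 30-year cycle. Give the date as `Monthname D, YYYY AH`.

Jumada al-Thani 16, 978 AH

The proleptic Gregorian equivalent of JDN 2294819 is 25 November 1570.
In the tabular Islamic calendar that day is Jumada al-Thani 16, 978 AH.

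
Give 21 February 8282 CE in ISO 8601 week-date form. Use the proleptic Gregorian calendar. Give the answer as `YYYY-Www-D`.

The weekday is Tuesday (ISO weekday 2).
That Tuesday belongs to ISO week 8 of ISO year 8282.

8282-W08-2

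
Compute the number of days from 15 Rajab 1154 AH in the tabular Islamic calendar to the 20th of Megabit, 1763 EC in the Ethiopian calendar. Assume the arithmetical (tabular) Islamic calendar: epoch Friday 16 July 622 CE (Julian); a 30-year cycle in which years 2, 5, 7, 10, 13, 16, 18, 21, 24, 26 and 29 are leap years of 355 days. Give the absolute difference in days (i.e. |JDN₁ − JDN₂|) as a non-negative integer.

JDN of the first date = 2357216.
JDN of the second date = 2367990.
|2367990 − 2357216| = 10774.

10774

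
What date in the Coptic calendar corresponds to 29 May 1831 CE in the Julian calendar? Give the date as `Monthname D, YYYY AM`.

Paoni 4, 1547 AM

The source date corresponds to 10 June 1831 in the Gregorian calendar (JDN 2389979).
That day falls on 4 Paoni 1547 AM in the Coptic calendar.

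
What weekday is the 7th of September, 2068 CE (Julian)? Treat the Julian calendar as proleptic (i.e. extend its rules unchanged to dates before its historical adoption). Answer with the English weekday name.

In the Gregorian calendar this is 20 September 2068 (JDN 2476645).
2476645 ≡ 3 (mod 7); counting from Monday = 0 gives Thursday.

Thursday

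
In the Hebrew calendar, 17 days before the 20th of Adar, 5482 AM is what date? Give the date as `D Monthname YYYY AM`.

3 Adar 5482 AM

JDN of the 20th of Adar, 5482 AM = 2350075.
2350075 − 17 = 2350058.
JDN 2350058 in the Hebrew calendar is 3 Adar 5482 AM.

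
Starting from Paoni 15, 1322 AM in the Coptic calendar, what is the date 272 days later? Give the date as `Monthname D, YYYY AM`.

Paremhat 12, 1323 AM

The starting date is JDN 2307809; 2307809 + 272 = 2308081.
JDN 2308081 corresponds to Paremhat 12, 1323 AM.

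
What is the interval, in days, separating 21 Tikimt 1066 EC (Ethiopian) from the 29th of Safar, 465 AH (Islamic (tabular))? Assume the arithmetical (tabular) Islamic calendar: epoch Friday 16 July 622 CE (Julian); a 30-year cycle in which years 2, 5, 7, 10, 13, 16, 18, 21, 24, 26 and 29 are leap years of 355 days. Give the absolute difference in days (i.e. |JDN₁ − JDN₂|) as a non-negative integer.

First date → JDN 2113262; second date → JDN 2112924.
The interval is |2113262 − 2112924| = 338 days.

338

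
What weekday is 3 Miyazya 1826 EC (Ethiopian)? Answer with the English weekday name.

Thursday

Equivalently 10 April 1834 Gregorian, JDN 2391014.
2391014 ≡ 3 (mod 7); counting from Monday = 0 gives Thursday.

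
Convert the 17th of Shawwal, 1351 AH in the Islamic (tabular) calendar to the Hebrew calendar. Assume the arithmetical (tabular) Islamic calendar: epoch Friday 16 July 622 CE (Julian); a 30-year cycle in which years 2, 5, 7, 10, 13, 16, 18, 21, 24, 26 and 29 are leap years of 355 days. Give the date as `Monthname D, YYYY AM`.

Shevat 17, 5693 AM

Both dates share Julian Day Number 2427117; in the Hebrew calendar that is 17 Shevat 5693 AM.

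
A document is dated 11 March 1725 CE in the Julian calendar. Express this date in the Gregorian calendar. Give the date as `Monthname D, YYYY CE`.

The Julian–Gregorian offset here is 11 days (Julian trailing).
11 March 1725 Julian + 11 days → 22 March 1725 Gregorian.

March 22, 1725 CE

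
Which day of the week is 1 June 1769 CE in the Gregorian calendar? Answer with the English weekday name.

Thursday

Since JDN mod 7 = 3 (0 = Monday), the day is Thursday.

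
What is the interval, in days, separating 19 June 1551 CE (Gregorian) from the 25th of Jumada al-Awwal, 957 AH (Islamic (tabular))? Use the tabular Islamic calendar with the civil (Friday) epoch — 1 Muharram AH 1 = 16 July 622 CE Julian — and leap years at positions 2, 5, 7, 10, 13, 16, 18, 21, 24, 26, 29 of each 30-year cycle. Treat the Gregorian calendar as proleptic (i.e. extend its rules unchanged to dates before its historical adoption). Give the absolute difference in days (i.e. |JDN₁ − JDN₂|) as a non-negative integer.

First date → JDN 2287720; second date → JDN 2287357.
The interval is |2287720 − 2287357| = 363 days.

363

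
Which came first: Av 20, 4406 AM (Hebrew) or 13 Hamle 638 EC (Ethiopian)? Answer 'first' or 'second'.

second

Converting both to JDN: 1957228 vs 1957197; the smaller is the second.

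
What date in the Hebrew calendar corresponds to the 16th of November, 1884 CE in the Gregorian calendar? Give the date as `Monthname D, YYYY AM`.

Julian Day Number of the source date = 2409497.
Converting JDN 2409497 to the Hebrew calendar gives 28 Cheshvan 5645 AM.

Cheshvan 28, 5645 AM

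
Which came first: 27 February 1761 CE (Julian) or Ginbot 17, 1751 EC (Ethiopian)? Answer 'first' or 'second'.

First date → JDN 2364321; second date → JDN 2363664.
JDN 2363664 < JDN 2364321, so the second date is earlier.

second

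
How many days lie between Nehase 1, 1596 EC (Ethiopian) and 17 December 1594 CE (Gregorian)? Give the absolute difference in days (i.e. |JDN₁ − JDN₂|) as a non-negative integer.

3518

JDN of the first date = 2307125.
JDN of the second date = 2303607.
|2303607 − 2307125| = 3518.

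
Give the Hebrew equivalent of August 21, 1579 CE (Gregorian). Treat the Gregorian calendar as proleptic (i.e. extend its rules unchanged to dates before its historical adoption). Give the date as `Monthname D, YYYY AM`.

Av 19, 5339 AM

Both dates share Julian Day Number 2298010; in the Hebrew calendar that is 19 Av 5339 AM.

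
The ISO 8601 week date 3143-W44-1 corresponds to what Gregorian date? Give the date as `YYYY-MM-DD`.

3143-11-01

ISO week 1 of 3143 is the week containing the first Thursday of 3143.
Week 44, day 1 (Monday) lands on 3143-11-01.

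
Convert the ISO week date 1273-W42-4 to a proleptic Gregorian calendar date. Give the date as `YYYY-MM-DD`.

1273-10-19

ISO week 1 of 1273 is the week containing the first Thursday of 1273.
Week 42, day 4 (Thursday) lands on 1273-10-19.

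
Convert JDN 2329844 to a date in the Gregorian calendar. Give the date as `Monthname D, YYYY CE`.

JDN 2451545 is 1 Jan 2000; 2329844 is −121701 days from there.

October 17, 1666 CE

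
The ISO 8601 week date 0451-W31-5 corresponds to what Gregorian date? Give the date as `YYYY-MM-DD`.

ISO week 1 of 451 is the week containing the first Thursday of 451.
Week 31, day 5 (Friday) lands on 0451-08-04.

0451-08-04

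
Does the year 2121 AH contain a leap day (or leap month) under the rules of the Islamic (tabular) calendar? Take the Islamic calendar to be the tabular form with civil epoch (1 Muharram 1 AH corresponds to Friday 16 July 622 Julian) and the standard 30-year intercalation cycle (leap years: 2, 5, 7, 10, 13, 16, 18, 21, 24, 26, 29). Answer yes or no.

yes

Year 2121 AH is year 21 of its 30-year cycle; leap positions are 2, 5, 7, 10, 13, 16, 18, 21, 24, 26, 29, so it is a leap year (355 days).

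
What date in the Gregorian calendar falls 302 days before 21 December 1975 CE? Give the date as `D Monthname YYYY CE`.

JDN of 21 December 1975 CE = 2442768.
2442768 − 302 = 2442466.
JDN 2442466 in the Gregorian calendar is 22 February 1975 CE.

22 February 1975 CE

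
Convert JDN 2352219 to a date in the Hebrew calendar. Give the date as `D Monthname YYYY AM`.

The Gregorian equivalent of JDN 2352219 is 21 January 1728.
In the Hebrew calendar that day is 10 Shevat 5488 AM.

10 Shevat 5488 AM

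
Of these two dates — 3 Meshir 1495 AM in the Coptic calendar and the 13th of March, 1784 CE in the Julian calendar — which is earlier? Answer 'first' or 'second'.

The two dates have Julian Day Numbers 2370865 and 2372736 respectively.
Since 2370865 < 2372736, the first date comes first.

first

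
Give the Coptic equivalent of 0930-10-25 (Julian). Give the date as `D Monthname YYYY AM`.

28 Paopi 647 AM

Julian Day Number of the source date = 2061038.
Converting JDN 2061038 to the Coptic calendar gives 28 Paopi 647 AM.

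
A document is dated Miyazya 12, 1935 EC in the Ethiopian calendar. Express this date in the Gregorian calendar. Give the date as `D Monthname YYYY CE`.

Julian Day Number of the source date = 2430835.
Converting JDN 2430835 to the Gregorian calendar gives 20 April 1943 CE.

20 April 1943 CE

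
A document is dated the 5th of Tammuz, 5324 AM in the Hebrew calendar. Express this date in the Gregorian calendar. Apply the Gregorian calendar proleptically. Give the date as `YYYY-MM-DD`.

Both dates share Julian Day Number 2292475; in the Gregorian calendar that is 25 June 1564 CE.

1564-06-25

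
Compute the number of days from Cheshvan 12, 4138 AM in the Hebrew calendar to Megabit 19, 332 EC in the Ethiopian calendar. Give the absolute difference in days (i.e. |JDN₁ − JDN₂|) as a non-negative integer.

JDN of the first date = 1859062.
JDN of the second date = 1845317.
|1845317 − 1859062| = 13745.

13745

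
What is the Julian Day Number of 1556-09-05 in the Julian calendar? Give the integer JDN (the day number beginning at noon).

Equivalently 15 September 1556 (proleptic Gregorian).
JDN 2451545 is 1 January 2000 CE (Gregorian); the target day is −161910 days from there, so JDN = 2289635.

2289635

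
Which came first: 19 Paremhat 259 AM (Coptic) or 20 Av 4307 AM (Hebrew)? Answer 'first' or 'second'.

The two dates have Julian Day Numbers 1919462 and 1921054 respectively.
Since 1919462 < 1921054, the first date comes first.

first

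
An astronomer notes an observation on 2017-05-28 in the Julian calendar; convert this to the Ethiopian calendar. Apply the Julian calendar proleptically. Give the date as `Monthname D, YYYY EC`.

The source date corresponds to 10 June 2017 in the Gregorian calendar (JDN 2457915).
That day falls on 3 Sene 2009 EC in the Ethiopian calendar.

Sene 3, 2009 EC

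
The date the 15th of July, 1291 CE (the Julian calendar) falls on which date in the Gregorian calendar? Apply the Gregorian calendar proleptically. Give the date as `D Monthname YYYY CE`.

At this point the Julian calendar is 7 days behind the Gregorian.
15 July 1291 Julian + 7 days → 22 July 1291 Gregorian.

22 July 1291 CE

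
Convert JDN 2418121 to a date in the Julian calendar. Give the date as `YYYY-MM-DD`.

The Gregorian equivalent of JDN 2418121 is 28 June 1908.
In the Julian calendar that day is 1908-06-15.

1908-06-15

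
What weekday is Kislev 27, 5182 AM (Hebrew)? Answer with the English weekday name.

Saturday

This is JDN 2240404 (1 December 1421 Gregorian).
JDN 2240404 mod 7 = 5, and JDN 0 was a Monday, so this is a Saturday.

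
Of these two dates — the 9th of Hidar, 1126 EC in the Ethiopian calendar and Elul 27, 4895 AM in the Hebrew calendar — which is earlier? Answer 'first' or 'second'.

The two dates have Julian Day Numbers 2135195 and 2135866 respectively.
Since 2135195 < 2135866, the first date comes first.

first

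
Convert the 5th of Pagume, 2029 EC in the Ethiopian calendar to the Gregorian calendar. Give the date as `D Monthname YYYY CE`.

Julian Day Number of the source date = 2465312.
Converting JDN 2465312 to the Gregorian calendar gives 10 September 2037 CE.

10 September 2037 CE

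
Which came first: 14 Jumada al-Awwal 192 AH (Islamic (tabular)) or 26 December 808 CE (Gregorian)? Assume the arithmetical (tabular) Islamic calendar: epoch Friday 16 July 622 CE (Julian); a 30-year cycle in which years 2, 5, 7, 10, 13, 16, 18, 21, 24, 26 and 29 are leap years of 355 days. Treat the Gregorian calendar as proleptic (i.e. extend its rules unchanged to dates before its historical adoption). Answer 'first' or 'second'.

First date → JDN 2016255; second date → JDN 2016536.
JDN 2016255 < JDN 2016536, so the first date is earlier.

first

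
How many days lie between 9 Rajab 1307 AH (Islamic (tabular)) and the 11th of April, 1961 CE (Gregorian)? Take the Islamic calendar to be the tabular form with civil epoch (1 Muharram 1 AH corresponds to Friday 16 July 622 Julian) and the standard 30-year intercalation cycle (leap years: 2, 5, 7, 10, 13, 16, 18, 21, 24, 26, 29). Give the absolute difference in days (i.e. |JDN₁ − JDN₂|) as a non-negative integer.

First date → JDN 2411428; second date → JDN 2437401.
The interval is |2411428 − 2437401| = 25973 days.

25973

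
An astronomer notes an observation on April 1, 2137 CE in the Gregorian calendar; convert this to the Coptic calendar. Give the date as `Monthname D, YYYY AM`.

Julian Day Number of the source date = 2501674.
Converting JDN 2501674 to the Coptic calendar gives 22 Paremhat 1853 AM.

Paremhat 22, 1853 AM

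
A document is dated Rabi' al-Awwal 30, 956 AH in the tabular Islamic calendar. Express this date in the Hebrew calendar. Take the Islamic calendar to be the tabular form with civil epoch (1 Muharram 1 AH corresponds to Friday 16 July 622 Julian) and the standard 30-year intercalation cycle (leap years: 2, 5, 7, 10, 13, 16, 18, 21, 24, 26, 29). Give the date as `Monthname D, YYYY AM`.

Nisan 30, 5309 AM

The source date corresponds to 8 May 1549 in the proleptic Gregorian calendar (JDN 2286948).
That day falls on 30 Nisan 5309 AM in the Hebrew calendar.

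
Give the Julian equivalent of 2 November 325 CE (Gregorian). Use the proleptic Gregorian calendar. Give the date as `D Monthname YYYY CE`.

1 November 325 CE

At this point the Julian calendar is 1 day behind the Gregorian.
2 November 325 Gregorian − 1 day → 1 November 325 Julian.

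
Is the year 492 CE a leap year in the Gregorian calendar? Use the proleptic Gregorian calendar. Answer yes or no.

yes

492 is divisible by 4 and not by 100, so it is a leap year.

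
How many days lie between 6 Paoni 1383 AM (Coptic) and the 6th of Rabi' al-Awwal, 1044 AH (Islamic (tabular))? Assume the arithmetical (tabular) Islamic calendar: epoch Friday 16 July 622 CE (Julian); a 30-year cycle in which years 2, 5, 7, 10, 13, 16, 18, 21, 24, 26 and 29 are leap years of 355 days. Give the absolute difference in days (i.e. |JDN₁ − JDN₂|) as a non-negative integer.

JDN of the first date = 2330080.
JDN of the second date = 2318108.
|2318108 − 2330080| = 11972.

11972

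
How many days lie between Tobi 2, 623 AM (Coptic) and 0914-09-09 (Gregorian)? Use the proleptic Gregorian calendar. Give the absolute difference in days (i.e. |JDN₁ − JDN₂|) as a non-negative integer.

2807

JDN of the first date = 2052336.
JDN of the second date = 2055143.
|2055143 − 2052336| = 2807.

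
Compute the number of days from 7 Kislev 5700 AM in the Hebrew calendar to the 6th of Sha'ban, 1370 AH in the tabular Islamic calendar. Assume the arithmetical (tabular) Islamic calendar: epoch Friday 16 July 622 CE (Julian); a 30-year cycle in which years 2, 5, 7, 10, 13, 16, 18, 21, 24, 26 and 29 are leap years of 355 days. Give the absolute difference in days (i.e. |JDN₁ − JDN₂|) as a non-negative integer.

4193

First date → JDN 2429587; second date → JDN 2433780.
The interval is |2429587 − 2433780| = 4193 days.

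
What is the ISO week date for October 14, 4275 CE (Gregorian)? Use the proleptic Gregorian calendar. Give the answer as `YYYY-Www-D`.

4275-W41-4

The weekday is Thursday (ISO weekday 4).
That Thursday belongs to ISO week 41 of ISO year 4275.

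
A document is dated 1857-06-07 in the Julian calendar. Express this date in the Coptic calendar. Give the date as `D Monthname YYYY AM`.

The source date corresponds to 19 June 1857 in the Gregorian calendar (JDN 2399485).
That day falls on 13 Paoni 1573 AM in the Coptic calendar.

13 Paoni 1573 AM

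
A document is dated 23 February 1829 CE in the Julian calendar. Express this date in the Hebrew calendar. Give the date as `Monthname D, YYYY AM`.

Adar II 2, 5589 AM

The source date corresponds to 7 March 1829 in the Gregorian calendar (JDN 2389154).
That day falls on 2 Adar II 5589 AM in the Hebrew calendar.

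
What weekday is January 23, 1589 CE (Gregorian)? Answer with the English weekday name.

JDN 2301453 mod 7 = 0, and JDN 0 was a Monday, so this is a Monday.

Monday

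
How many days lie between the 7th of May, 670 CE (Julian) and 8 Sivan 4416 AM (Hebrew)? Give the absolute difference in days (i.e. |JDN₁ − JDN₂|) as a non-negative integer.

JDN of the first date = 1965902.
JDN of the second date = 1960818.
|1960818 − 1965902| = 5084.

5084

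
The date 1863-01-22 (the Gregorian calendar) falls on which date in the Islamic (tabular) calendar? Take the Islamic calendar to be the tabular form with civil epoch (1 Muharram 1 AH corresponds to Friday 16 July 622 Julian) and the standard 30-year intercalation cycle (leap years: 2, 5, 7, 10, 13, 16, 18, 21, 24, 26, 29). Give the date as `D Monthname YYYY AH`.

1 Sha'ban 1279 AH

Julian Day Number of the source date = 2401528.
Converting JDN 2401528 to the tabular Islamic calendar gives 1 Sha'ban 1279 AH.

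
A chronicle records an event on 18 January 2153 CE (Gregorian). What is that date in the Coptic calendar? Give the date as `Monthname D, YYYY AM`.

Both dates share Julian Day Number 2507445; in the Coptic calendar that is 9 Tobi 1869 AM.

Tobi 9, 1869 AM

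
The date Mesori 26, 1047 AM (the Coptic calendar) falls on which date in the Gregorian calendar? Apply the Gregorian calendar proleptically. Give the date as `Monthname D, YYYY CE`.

August 27, 1331 CE

Both dates share Julian Day Number 2207436; in the Gregorian calendar that is 27 August 1331 CE.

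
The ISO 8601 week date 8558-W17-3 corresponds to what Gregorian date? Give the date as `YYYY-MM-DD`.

ISO week 1 of 8558 is the week containing the first Thursday of 8558.
Week 17, day 3 (Wednesday) lands on 8558-04-26.

8558-04-26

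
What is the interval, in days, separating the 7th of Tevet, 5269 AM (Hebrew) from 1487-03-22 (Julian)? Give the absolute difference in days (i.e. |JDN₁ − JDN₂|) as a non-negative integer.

7924

First date → JDN 2272189; second date → JDN 2264265.
The interval is |2272189 − 2264265| = 7924 days.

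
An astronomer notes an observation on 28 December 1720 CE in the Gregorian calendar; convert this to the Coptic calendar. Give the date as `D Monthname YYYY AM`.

Julian Day Number of the source date = 2349639.
Converting JDN 2349639 to the Coptic calendar gives 21 Koiak 1437 AM.

21 Koiak 1437 AM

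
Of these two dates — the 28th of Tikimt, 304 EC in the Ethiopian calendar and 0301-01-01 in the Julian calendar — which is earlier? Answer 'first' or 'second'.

second

First date → JDN 1834949; second date → JDN 1830999.
JDN 1830999 < JDN 1834949, so the second date is earlier.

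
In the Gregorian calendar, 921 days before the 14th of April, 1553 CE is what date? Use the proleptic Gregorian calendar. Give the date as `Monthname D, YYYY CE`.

The starting date is JDN 2288385; 2288385 − 921 = 2287464.
JDN 2287464 corresponds to October 6, 1550 CE.

October 6, 1550 CE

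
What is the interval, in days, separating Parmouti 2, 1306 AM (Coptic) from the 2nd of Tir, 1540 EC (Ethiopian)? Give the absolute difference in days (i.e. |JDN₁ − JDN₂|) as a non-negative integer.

15430

JDN of the first date = 2301892.
JDN of the second date = 2286462.
|2286462 − 2301892| = 15430.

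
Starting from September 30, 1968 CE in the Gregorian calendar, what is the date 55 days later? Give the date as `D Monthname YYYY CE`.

24 November 1968 CE

JDN of September 30, 1968 CE = 2440130.
2440130 + 55 = 2440185.
JDN 2440185 in the Gregorian calendar is 24 November 1968 CE.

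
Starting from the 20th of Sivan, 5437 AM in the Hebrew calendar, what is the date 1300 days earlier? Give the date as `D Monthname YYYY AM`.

19 Kislev 5434 AM

JDN of the 20th of Sivan, 5437 AM = 2333743.
2333743 − 1300 = 2332443.
JDN 2332443 in the Hebrew calendar is 19 Kislev 5434 AM.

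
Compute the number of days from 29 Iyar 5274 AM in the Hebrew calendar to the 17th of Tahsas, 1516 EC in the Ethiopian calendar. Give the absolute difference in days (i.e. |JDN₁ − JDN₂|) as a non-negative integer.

3490

First date → JDN 2274191; second date → JDN 2277681.
The interval is |2274191 − 2277681| = 3490 days.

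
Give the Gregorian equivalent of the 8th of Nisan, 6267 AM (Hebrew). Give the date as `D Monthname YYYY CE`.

22 March 2507 CE

Julian Day Number of the source date = 2636803.
Converting JDN 2636803 to the Gregorian calendar gives 22 March 2507 CE.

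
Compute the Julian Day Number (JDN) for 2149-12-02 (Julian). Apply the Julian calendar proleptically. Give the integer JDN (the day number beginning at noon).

In the Gregorian calendar the same day is 16 December 2149.
JDN 2400001 is 17 November 1858 CE (Gregorian), MJD 0; the target day is +106315 days from there, so JDN = 2506316.

2506316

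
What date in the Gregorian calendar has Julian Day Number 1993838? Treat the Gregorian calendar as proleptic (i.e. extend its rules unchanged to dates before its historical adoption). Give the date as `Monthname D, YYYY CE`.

Counting from JDN 2299161 = 15 Oct 1582 gives an offset of -305323 days.

November 4, 746 CE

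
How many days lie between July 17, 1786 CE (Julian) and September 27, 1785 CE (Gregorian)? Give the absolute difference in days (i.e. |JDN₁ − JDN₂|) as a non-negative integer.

304

JDN of the first date = 2373592.
JDN of the second date = 2373288.
|2373288 − 2373592| = 304.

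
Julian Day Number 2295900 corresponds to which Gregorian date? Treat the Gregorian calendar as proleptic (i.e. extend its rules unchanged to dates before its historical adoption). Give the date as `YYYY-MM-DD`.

1573-11-10

Counting from JDN 2299161 = 15 Oct 1582 gives an offset of -3261 days.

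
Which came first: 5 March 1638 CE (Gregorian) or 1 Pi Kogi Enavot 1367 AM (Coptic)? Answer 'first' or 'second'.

first

Converting both to JDN: 2319391 vs 2324321; the smaller is the first.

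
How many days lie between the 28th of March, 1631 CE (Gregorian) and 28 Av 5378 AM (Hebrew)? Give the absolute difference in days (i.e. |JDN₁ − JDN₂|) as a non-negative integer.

4604

First date → JDN 2316857; second date → JDN 2312253.
The interval is |2316857 − 2312253| = 4604 days.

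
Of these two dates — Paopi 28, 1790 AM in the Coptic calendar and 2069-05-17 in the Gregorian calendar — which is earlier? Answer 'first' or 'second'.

The two dates have Julian Day Numbers 2478519 and 2476884 respectively.
Since 2476884 < 2478519, the second date comes first.

second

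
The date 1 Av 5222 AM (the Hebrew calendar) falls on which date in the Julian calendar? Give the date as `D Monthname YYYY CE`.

Both dates share Julian Day Number 2255232; in the Julian calendar that is 28 June 1462 CE.

28 June 1462 CE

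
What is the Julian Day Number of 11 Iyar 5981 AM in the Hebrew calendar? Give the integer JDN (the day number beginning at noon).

In the Gregorian calendar the same day is 4 May 2221.
JDN 2299161 is 15 October 1582 CE (Gregorian); the target day is +233226 days from there, so JDN = 2532387.

2532387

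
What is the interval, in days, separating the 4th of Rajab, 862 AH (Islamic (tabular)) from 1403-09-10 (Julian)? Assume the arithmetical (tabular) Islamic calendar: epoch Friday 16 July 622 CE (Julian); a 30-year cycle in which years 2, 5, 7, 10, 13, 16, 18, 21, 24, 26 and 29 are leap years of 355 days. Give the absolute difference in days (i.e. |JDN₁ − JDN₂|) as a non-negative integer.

19974

First date → JDN 2253730; second date → JDN 2233756.
The interval is |2253730 − 2233756| = 19974 days.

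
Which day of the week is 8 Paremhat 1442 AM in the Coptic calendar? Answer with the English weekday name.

In the Gregorian calendar this is 15 March 1726 (JDN 2351542).
2351542 ≡ 4 (mod 7); counting from Monday = 0 gives Friday.

Friday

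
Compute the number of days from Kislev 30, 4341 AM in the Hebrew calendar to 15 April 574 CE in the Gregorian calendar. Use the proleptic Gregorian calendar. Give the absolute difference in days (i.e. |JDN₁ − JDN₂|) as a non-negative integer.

First date → JDN 1933260; second date → JDN 1930814.
The interval is |1933260 − 1930814| = 2446 days.

2446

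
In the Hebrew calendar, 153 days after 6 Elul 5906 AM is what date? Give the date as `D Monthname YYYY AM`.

The starting date is JDN 2505095; 2505095 + 153 = 2505248.
JDN 2505248 corresponds to 12 Shevat 5907 AM.

12 Shevat 5907 AM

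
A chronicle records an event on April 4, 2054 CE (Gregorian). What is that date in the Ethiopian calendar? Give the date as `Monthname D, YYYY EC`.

Julian Day Number of the source date = 2471362.
Converting JDN 2471362 to the Ethiopian calendar gives 26 Megabit 2046 EC.

Megabit 26, 2046 EC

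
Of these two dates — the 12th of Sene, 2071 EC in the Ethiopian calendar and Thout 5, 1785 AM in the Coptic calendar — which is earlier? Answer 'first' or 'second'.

second

First date → JDN 2480569; second date → JDN 2476640.
JDN 2476640 < JDN 2480569, so the second date is earlier.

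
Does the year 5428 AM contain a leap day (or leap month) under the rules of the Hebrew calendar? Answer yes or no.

Hebrew year 5428 is year 13 of its 19-year Metonic cycle; leap years are at positions 3, 6, 8, 11, 14, 17, 19, so it is a common year (12 months).

no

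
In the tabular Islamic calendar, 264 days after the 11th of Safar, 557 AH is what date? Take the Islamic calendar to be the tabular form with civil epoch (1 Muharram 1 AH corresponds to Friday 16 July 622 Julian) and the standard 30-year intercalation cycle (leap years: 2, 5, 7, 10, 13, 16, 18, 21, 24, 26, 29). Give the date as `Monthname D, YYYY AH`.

Dhu al-Qa'dah 10, 557 AH

Counting 264 days forward from JDN 2145508 reaches JDN 2145772, which is Dhu al-Qa'dah 10, 557 AH.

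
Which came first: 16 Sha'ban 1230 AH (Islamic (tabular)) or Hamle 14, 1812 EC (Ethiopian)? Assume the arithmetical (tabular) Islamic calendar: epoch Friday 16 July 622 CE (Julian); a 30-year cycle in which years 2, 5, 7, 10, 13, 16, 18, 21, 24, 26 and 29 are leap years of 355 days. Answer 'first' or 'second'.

first

First date → JDN 2384179; second date → JDN 2386002.
JDN 2384179 < JDN 2386002, so the first date is earlier.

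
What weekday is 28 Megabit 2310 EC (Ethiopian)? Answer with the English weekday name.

This is JDN 2567790 (9 April 2318 Gregorian).
Since JDN mod 7 = 1 (0 = Monday), the day is Tuesday.

Tuesday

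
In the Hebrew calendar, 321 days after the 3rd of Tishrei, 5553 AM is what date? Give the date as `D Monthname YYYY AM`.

JDN of the 3rd of Tishrei, 5553 AM = 2375837.
2375837 + 321 = 2376158.
JDN 2376158 in the Hebrew calendar is 28 Av 5553 AM.

28 Av 5553 AM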